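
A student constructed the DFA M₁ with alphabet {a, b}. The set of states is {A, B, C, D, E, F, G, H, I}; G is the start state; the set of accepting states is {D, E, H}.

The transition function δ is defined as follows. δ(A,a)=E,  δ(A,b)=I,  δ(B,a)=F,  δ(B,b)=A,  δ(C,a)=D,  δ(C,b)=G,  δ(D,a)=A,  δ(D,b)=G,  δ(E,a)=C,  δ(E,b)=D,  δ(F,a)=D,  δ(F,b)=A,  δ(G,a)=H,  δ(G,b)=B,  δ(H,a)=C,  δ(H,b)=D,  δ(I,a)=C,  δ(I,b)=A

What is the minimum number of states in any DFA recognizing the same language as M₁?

5

Every state is reachable, so we keep all 9.
P0 = {D,E,H} | {A,B,C,F,G,I}.
Refine {D,E,H} on symbol b: members go to different blocks, giving {E,H} and {D}.
Split {A,B,C,F,G,I} by δ(·,a) → {A,G} and {B,I} and {C,F}.
Stable partition: {E,H} | {A,G} | {D} | {B,I} | {C,F} — 5 equivalence classes.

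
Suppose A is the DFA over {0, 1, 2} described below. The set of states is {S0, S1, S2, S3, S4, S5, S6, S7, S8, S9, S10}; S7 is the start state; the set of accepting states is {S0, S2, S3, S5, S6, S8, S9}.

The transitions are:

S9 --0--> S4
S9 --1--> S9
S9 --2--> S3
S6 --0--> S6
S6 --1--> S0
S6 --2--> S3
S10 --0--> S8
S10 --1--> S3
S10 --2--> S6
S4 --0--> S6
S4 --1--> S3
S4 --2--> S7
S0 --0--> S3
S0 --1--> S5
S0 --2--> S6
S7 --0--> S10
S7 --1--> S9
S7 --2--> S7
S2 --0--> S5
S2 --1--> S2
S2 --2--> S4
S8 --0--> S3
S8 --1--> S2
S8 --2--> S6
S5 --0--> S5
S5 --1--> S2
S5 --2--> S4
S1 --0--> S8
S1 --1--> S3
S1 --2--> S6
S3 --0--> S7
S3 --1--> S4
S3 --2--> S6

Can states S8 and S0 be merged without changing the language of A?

Reachable states from the start: {S0,S2,S3,S4,S5,S6,S7,S8,S9,S10}. Unreachable: {S1} — drop them.
Initial partition by acceptance: {S0,S2,S3,S5,S6,S8,S9} | {S4,S7,S10}.
On input 0, block {S0,S2,S3,S5,S6,S8,S9} splits into {S0,S2,S5,S6,S8} and {S3,S9}.
Refine {S0,S2,S5,S6,S8} on symbol 0: members go to different blocks, giving {S2,S5,S6} and {S0,S8}.
On input 1, block {S2,S5,S6} splits into {S2,S5} and {S6}.
Split {S4,S7,S10} by δ(·,0) → {S4} and {S7} and {S10}.
On input 0, block {S3,S9} splits into {S3} and {S9}.
Stable partition: {S2,S5} | {S4} | {S3} | {S0,S8} | {S6} | {S7} | {S10} | {S9} — 8 equivalence classes.
S8 and S0 lie in the same block of the stable partition, so they are equivalent — no string distinguishes them.

Yes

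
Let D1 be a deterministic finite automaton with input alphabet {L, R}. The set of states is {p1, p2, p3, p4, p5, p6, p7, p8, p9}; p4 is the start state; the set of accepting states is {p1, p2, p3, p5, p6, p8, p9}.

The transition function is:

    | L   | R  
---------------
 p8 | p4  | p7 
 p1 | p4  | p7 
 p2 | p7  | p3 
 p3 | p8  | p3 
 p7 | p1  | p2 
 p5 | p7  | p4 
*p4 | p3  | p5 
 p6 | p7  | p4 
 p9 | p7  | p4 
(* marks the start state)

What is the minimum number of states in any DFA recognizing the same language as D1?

6

First remove the unreachable states {p6,p9}; 7 states remain.
Initial partition by acceptance: {p1,p2,p3,p5,p8} | {p4,p7}.
Refine {p1,p2,p3,p5,p8} on symbol L: members go to different blocks, giving {p1,p2,p5,p8} and {p3}.
Split {p1,p2,p5,p8} by δ(·,R) → {p1,p5,p8} and {p2}.
Refine {p4,p7} on symbol L: members go to different blocks, giving {p4} and {p7}.
On input L, block {p1,p5,p8} splits into {p1,p8} and {p5}.
No further refinement is possible. Final partition (6 blocks): {p1,p8} | {p4} | {p3} | {p2} | {p7} | {p5}.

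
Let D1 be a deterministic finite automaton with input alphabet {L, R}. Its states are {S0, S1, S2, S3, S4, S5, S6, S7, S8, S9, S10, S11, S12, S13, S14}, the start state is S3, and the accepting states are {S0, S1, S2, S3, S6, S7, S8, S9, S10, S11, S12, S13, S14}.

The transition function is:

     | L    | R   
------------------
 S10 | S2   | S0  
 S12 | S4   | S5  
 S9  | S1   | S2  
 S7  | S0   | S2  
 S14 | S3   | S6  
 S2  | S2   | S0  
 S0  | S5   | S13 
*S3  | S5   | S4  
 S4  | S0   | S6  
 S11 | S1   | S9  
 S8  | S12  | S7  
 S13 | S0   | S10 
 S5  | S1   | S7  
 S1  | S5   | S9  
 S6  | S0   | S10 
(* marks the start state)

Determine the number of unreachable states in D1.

4

BFS from S3 reaches {S0, S1, S2, S3, S4, S5, S6, S7, S9, S10, S13}; the 4 state(s) S8, S11, S12, S14 are never visited.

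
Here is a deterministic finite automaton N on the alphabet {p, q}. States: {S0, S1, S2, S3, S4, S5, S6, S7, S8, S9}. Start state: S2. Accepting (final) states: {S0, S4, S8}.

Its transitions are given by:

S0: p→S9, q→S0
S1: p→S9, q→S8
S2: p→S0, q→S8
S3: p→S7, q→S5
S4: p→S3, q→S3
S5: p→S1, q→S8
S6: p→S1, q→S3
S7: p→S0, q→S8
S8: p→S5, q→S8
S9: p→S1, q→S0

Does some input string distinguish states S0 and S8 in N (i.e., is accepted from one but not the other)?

Reachable states from the start: {S0,S1,S2,S5,S8,S9}. Unreachable: {S3,S4,S6,S7} — drop them.
Initial partition by acceptance: {S0,S8} | {S1,S2,S5,S9}.
Refine {S1,S2,S5,S9} on symbol p: members go to different blocks, giving {S1,S5,S9} and {S2}.
Stable partition: {S0,S8} | {S1,S5,S9} | {S2} — 3 equivalence classes.
S0 and S8 lie in the same block of the stable partition, so they are equivalent — no string distinguishes them.

No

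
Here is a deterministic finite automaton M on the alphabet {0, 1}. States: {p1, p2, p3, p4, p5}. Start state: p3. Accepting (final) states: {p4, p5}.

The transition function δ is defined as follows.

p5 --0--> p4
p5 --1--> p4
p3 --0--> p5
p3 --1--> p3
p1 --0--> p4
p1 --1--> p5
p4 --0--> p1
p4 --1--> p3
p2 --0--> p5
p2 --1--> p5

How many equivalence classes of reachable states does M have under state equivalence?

First remove the unreachable states {p2}; 4 states remain.
Initial partition by acceptance: {p4,p5} | {p1,p3}.
Split {p4,p5} by δ(·,0) → {p4} and {p5}.
On input 0, block {p1,p3} splits into {p1} and {p3}.
The partition is now stable with 4 blocks: {p4} | {p1} | {p5} | {p3}.

4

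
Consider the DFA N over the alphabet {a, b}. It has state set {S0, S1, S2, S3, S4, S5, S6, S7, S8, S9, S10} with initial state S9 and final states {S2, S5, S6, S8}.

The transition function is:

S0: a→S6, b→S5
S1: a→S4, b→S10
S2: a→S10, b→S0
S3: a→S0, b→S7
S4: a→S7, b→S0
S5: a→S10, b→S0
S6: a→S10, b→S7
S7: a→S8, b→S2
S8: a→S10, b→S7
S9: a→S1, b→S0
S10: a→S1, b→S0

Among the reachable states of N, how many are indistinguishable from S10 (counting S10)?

2

First remove the unreachable states {S3}; 10 states remain.
Start with accepting vs non-accepting: {S2,S5,S6,S8} | {S0,S1,S4,S7,S9,S10}.
Refine {S0,S1,S4,S7,S9,S10} on symbol a: members go to different blocks, giving {S1,S4,S9,S10} and {S0,S7}.
Split {S1,S4,S9,S10} by δ(·,a) → {S1,S9,S10} and {S4}.
On input a, block {S1,S9,S10} splits into {S9,S10} and {S1}.
No further refinement is possible. Final partition (5 blocks): {S2,S5,S6,S8} | {S9,S10} | {S0,S7} | {S4} | {S1}.
The equivalence class containing S10 is {S9,S10}, of size 2.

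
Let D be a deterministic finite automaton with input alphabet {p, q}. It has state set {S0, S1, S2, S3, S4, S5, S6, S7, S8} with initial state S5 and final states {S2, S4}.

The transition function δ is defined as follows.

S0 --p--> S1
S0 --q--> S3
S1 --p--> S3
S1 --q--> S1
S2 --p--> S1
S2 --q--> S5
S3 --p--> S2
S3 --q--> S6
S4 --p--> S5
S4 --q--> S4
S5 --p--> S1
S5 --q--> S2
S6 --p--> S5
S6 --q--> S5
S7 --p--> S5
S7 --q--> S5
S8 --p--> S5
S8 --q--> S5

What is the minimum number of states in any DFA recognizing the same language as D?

Reachable states from the start: {S1,S2,S3,S5,S6}. Unreachable: {S0,S4,S7,S8} — drop them.
P0 = {S2} | {S1,S3,S5,S6}.
Split {S1,S3,S5,S6} by δ(·,p) → {S1,S5,S6} and {S3}.
On input p, block {S1,S5,S6} splits into {S5,S6} and {S1}.
Split {S5,S6} by δ(·,p) → {S5} and {S6}.
Stable partition: {S2} | {S5} | {S3} | {S1} | {S6} — 5 equivalence classes.

5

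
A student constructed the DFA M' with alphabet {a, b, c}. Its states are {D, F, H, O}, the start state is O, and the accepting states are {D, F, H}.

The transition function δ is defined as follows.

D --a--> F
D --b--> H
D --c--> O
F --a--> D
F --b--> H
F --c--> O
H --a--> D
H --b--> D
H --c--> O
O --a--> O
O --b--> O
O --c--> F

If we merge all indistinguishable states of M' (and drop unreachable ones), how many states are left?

2

All states are reachable from the start state.
Start with accepting vs non-accepting: {D,F,H} | {O}.
The partition is now stable with 2 blocks: {D,F,H} | {O}.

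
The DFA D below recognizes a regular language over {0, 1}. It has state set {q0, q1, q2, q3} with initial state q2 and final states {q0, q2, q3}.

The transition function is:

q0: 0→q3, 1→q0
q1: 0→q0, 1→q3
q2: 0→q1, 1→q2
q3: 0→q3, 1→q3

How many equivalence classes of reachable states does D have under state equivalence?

Every state is reachable, so we keep all 4.
P0 = {q0,q2,q3} | {q1}.
Refine {q0,q2,q3} on symbol 0: members go to different blocks, giving {q0,q3} and {q2}.
No further refinement is possible. Final partition (3 blocks): {q0,q3} | {q1} | {q2}.

3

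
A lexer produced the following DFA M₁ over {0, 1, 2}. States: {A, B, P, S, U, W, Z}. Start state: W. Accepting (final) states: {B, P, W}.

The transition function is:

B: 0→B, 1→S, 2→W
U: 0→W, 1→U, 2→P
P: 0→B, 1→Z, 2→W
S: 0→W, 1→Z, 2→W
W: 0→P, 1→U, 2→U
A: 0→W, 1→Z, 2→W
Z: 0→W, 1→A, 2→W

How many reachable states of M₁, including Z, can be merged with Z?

3

Initial partition by acceptance: {B,P,W} | {A,S,U,Z}.
Refine {B,P,W} on symbol 2: members go to different blocks, giving {B,P} and {W}.
On input 2, block {A,S,U,Z} splits into {A,S,Z} and {U}.
No further refinement is possible. Final partition (4 blocks): {B,P} | {A,S,Z} | {W} | {U}.
State Z belongs to the block {A,S,Z}, which has 3 states.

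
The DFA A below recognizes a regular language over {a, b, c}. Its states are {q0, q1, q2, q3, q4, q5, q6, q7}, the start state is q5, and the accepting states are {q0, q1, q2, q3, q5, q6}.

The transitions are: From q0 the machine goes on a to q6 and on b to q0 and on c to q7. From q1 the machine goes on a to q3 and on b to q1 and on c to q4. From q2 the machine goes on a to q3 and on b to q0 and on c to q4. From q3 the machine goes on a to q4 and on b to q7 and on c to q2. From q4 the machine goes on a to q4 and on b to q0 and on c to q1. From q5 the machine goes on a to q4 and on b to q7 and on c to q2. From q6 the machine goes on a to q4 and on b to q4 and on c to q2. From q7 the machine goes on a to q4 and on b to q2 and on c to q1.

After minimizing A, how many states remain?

3

P0 = {q0,q1,q2,q3,q5,q6} | {q4,q7}.
Refine {q0,q1,q2,q3,q5,q6} on symbol a: members go to different blocks, giving {q0,q1,q2} and {q3,q5,q6}.
Stable partition: {q0,q1,q2} | {q4,q7} | {q3,q5,q6} — 3 equivalence classes.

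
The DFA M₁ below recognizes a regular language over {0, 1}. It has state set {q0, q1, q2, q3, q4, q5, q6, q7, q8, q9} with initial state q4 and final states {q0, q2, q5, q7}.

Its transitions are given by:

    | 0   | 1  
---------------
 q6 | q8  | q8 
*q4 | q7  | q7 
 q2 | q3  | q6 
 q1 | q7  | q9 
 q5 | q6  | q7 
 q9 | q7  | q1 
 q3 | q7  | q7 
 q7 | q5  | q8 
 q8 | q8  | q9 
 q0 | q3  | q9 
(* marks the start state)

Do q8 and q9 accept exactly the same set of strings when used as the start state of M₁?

No

Reachable states from the start: {q1,q4,q5,q6,q7,q8,q9}. Unreachable: {q0,q2,q3} — drop them.
P0 = {q5,q7} | {q1,q4,q6,q8,q9}.
Refine {q5,q7} on symbol 0: members go to different blocks, giving {q5} and {q7}.
On input 0, block {q1,q4,q6,q8,q9} splits into {q1,q4,q9} and {q6,q8}.
Split {q1,q4,q9} by δ(·,1) → {q1,q9} and {q4}.
Split {q6,q8} by δ(·,1) → {q6} and {q8}.
No further refinement is possible. Final partition (6 blocks): {q5} | {q1,q9} | {q7} | {q6} | {q4} | {q8}.
q8 and q9 end up in different blocks, so they are distinguishable. For instance, the string '0' is accepted from only q9.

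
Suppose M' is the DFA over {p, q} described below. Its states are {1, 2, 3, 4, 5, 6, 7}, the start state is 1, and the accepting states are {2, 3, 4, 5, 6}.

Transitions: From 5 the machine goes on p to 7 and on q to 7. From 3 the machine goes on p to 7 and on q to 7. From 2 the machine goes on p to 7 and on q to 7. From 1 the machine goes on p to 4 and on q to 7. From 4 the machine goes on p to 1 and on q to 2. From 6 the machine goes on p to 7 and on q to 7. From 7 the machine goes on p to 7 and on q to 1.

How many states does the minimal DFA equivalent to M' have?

States {3,5,6} cannot be reached from the start state, so discard them.
Start with accepting vs non-accepting: {2,4} | {1,7}.
Split {2,4} by δ(·,q) → {2} and {4}.
Split {1,7} by δ(·,p) → {1} and {7}.
No further refinement is possible. Final partition (4 blocks): {2} | {1} | {4} | {7}.

4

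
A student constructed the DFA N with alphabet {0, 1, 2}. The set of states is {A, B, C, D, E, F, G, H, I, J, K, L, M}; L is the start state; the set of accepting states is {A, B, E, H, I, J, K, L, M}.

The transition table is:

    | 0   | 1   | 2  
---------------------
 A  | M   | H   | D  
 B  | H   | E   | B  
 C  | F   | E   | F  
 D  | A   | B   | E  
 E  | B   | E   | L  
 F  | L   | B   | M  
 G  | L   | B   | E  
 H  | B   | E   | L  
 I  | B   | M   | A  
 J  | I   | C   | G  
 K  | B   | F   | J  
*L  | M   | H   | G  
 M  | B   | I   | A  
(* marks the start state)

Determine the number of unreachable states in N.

4

No path from L leads to C, F, J, K; the other 9 states are all reachable.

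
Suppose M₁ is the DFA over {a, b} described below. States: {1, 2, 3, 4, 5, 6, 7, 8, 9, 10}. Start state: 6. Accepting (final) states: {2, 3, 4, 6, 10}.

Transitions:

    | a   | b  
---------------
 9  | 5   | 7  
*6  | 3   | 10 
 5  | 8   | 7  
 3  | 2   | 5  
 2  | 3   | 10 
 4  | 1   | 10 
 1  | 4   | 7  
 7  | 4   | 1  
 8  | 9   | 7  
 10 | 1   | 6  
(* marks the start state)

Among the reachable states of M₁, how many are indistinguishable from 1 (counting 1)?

Initial partition by acceptance: {2,3,4,6,10} | {1,5,7,8,9}.
Split {2,3,4,6,10} by δ(·,a) → {2,3,6} and {4,10}.
Split {2,3,6} by δ(·,b) → {2,6} and {3}.
Split {1,5,7,8,9} by δ(·,a) → {5,8,9} and {1,7}.
Refine {4,10} on symbol b: members go to different blocks, giving {4} and {10}.
Stable partition: {2,6} | {5,8,9} | {4} | {3} | {1,7} | {10} — 6 equivalence classes.
The equivalence class containing 1 is {1,7}, of size 2.

2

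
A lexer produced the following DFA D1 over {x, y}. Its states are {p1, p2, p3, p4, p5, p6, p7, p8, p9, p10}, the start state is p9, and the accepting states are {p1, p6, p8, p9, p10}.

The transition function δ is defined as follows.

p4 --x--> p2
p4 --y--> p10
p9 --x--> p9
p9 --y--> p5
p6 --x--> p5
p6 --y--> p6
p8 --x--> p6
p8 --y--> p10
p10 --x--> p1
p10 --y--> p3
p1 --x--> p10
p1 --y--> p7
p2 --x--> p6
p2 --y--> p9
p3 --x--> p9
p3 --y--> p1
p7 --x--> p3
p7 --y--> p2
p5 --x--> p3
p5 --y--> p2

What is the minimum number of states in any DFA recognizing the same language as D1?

First remove the unreachable states {p4,p8}; 8 states remain.
Start with accepting vs non-accepting: {p1,p6,p9,p10} | {p2,p3,p5,p7}.
Refine {p1,p6,p9,p10} on symbol x: members go to different blocks, giving {p1,p9,p10} and {p6}.
Refine {p2,p3,p5,p7} on symbol x: members go to different blocks, giving {p5,p7} and {p2} and {p3}.
On input y, block {p1,p9,p10} splits into {p1,p9} and {p10}.
On input x, block {p1,p9} splits into {p1} and {p9}.
The partition is now stable with 7 blocks: {p1} | {p5,p7} | {p6} | {p2} | {p3} | {p10} | {p9}.

7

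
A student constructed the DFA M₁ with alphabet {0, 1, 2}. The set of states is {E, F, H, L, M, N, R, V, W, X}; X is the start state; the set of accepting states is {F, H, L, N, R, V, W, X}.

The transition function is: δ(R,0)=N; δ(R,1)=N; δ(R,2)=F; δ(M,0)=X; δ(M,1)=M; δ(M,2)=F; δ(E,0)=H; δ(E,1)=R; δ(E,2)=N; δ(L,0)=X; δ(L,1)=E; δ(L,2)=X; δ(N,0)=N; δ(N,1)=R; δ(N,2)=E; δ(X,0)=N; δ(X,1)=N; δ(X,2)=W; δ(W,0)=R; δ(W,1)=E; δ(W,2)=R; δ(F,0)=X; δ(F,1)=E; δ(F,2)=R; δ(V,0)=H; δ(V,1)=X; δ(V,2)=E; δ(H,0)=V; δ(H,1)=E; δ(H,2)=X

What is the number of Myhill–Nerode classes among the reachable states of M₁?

States {L,M} cannot be reached from the start state, so discard them.
Start with accepting vs non-accepting: {F,H,N,R,V,W,X} | {E}.
On input 1, block {F,H,N,R,V,W,X} splits into {N,R,V,X} and {F,H,W}.
Refine {N,R,V,X} on symbol 0: members go to different blocks, giving {N,R,X} and {V}.
Refine {N,R,X} on symbol 2: members go to different blocks, giving {R,X} and {N}.
Refine {F,H,W} on symbol 0: members go to different blocks, giving {F,W} and {H}.
No further refinement is possible. Final partition (6 blocks): {R,X} | {E} | {F,W} | {V} | {N} | {H}.

6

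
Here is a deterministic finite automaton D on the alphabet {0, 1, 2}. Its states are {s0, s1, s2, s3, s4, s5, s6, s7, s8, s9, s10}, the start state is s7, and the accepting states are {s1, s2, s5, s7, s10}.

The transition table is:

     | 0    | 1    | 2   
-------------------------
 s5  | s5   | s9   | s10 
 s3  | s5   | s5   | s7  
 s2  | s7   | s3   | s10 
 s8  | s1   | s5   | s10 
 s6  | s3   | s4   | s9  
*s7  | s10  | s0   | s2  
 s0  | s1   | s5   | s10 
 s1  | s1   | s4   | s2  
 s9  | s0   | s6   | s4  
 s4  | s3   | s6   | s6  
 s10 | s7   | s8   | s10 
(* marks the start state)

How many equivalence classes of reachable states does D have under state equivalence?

4

Every state is reachable, so we keep all 11.
Initial partition by acceptance: {s1,s2,s5,s7,s10} | {s0,s3,s4,s6,s8,s9}.
On input 0, block {s0,s3,s4,s6,s8,s9} splits into {s0,s3,s8} and {s4,s6,s9}.
Refine {s1,s2,s5,s7,s10} on symbol 1: members go to different blocks, giving {s2,s7,s10} and {s1,s5}.
The partition is now stable with 4 blocks: {s2,s7,s10} | {s0,s3,s8} | {s4,s6,s9} | {s1,s5}.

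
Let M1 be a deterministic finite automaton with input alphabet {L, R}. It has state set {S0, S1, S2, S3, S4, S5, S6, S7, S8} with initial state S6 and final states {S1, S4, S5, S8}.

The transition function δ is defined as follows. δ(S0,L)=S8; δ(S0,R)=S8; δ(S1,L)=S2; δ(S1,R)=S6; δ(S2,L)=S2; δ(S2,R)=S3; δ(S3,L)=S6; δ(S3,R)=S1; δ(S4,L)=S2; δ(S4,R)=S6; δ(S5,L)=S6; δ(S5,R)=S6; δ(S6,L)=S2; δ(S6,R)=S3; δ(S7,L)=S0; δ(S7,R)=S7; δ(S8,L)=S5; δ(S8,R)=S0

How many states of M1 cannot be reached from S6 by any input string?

Starting at S6 and following transitions, the reachable set is {S1, S2, S3, S6}. That leaves S0, S4, S5, S7, S8 unreachable — 5 in total.

5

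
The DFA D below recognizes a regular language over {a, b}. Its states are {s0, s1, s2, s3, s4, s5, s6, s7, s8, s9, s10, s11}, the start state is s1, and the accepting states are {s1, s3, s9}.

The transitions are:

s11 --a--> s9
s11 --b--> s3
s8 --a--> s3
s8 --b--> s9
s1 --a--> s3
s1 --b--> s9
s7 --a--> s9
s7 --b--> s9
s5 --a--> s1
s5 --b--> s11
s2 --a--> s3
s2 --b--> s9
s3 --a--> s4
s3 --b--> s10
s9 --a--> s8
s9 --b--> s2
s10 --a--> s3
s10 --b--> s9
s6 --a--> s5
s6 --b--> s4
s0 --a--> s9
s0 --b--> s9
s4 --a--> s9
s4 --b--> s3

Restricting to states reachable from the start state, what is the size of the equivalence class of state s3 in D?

2

States {s0,s5,s6,s7,s11} cannot be reached from the start state, so discard them.
Initial partition by acceptance: {s1,s3,s9} | {s2,s4,s8,s10}.
Refine {s1,s3,s9} on symbol a: members go to different blocks, giving {s3,s9} and {s1}.
Stable partition: {s3,s9} | {s2,s4,s8,s10} | {s1} — 3 equivalence classes.
The equivalence class containing s3 is {s3,s9}, of size 2.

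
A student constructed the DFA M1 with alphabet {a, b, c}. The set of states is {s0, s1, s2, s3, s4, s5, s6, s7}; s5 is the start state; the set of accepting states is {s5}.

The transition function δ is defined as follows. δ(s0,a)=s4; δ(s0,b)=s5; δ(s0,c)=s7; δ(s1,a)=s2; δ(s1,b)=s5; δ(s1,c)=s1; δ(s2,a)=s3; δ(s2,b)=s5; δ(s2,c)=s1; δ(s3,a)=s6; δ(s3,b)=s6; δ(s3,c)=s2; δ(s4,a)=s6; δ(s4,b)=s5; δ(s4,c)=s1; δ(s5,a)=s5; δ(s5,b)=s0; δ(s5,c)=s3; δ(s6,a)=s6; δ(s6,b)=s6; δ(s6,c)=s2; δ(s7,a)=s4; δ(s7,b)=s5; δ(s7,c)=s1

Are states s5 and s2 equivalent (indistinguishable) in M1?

Every state is reachable, so we keep all 8.
Start with accepting vs non-accepting: {s5} | {s0,s1,s2,s3,s4,s6,s7}.
On input b, block {s0,s1,s2,s3,s4,s6,s7} splits into {s0,s1,s2,s4,s7} and {s3,s6}.
Refine {s0,s1,s2,s4,s7} on symbol a: members go to different blocks, giving {s0,s1,s7} and {s2,s4}.
Stable partition: {s5} | {s0,s1,s7} | {s3,s6} | {s2,s4} — 4 equivalence classes.
s5 and s2 end up in different blocks, so they are distinguishable. For instance, the string 'ε' is accepted from only s5.

No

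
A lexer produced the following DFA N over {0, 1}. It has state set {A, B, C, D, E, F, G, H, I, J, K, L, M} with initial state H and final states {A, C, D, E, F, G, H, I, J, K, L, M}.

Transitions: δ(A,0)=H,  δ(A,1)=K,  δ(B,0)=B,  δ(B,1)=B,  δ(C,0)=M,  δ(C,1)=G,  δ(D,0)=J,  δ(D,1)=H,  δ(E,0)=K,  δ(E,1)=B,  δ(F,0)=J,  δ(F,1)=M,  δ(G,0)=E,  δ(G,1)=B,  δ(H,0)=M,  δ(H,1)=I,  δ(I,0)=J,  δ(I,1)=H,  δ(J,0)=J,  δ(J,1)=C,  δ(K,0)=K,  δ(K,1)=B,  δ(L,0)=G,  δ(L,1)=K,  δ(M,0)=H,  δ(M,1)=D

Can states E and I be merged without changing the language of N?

No

Reachable states from the start: {B,C,D,E,G,H,I,J,K,M}. Unreachable: {A,F,L} — drop them.
Start with accepting vs non-accepting: {C,D,E,G,H,I,J,K,M} | {B}.
Refine {C,D,E,G,H,I,J,K,M} on symbol 1: members go to different blocks, giving {C,D,H,I,J,M} and {E,G,K}.
Refine {C,D,H,I,J,M} on symbol 1: members go to different blocks, giving {D,H,I,J,M} and {C}.
On input 1, block {D,H,I,J,M} splits into {D,H,I,M} and {J}.
Split {D,H,I,M} by δ(·,0) → {D,I} and {H,M}.
No further refinement is possible. Final partition (6 blocks): {D,I} | {B} | {E,G,K} | {C} | {J} | {H,M}.
E and I end up in different blocks, so they are distinguishable. For instance, the string '1' is accepted from only I.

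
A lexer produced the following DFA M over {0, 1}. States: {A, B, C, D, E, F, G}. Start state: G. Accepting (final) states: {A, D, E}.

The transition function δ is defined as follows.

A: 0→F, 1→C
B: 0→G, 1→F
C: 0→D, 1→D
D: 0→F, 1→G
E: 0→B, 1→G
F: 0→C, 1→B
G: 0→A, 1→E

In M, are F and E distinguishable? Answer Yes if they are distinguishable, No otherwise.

Yes

Every state is reachable, so we keep all 7.
Start with accepting vs non-accepting: {A,D,E} | {B,C,F,G}.
Refine {B,C,F,G} on symbol 0: members go to different blocks, giving {B,F} and {C,G}.
Stable partition: {A,D,E} | {B,F} | {C,G} — 3 equivalence classes.
F and E end up in different blocks, so they are distinguishable. For instance, the string 'ε' is accepted from only E.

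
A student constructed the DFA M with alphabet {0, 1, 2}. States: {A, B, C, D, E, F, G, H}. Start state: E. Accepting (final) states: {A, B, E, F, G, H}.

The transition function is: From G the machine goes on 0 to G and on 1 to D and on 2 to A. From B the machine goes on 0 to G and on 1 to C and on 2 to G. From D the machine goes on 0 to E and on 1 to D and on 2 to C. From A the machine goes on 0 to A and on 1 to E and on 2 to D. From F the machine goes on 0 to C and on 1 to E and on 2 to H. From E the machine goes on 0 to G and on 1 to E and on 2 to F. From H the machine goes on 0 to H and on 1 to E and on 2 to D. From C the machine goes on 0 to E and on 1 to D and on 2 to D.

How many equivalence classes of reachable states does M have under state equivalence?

First remove the unreachable states {B}; 7 states remain.
Initial partition by acceptance: {A,E,F,G,H} | {C,D}.
On input 0, block {A,E,F,G,H} splits into {A,E,G,H} and {F}.
Refine {A,E,G,H} on symbol 1: members go to different blocks, giving {A,E,H} and {G}.
On input 0, block {A,E,H} splits into {A,H} and {E}.
Stable partition: {A,H} | {C,D} | {F} | {G} | {E} — 5 equivalence classes.

5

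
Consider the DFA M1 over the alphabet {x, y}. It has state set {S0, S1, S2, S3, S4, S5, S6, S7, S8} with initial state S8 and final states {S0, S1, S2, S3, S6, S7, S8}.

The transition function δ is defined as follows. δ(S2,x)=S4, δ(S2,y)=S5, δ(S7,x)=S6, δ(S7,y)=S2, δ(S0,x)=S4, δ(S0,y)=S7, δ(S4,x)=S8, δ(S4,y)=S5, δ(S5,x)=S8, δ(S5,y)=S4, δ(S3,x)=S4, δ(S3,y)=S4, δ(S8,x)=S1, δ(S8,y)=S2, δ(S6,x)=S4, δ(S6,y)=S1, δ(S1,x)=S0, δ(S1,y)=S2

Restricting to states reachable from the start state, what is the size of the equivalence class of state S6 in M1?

2

States {S3} cannot be reached from the start state, so discard them.
P0 = {S0,S1,S2,S6,S7,S8} | {S4,S5}.
On input x, block {S0,S1,S2,S6,S7,S8} splits into {S0,S2,S6} and {S1,S7,S8}.
Refine {S0,S2,S6} on symbol y: members go to different blocks, giving {S0,S6} and {S2}.
Refine {S1,S7,S8} on symbol x: members go to different blocks, giving {S1,S7} and {S8}.
No further refinement is possible. Final partition (5 blocks): {S0,S6} | {S4,S5} | {S1,S7} | {S2} | {S8}.
The equivalence class containing S6 is {S0,S6}, of size 2.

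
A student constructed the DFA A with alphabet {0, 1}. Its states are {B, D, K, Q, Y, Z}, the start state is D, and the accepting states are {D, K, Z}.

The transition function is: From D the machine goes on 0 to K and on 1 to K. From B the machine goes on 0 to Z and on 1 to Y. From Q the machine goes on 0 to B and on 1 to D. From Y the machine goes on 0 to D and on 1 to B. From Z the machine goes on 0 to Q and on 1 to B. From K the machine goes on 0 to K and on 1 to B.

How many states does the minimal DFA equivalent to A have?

6

Every state is reachable, so we keep all 6.
Start with accepting vs non-accepting: {D,K,Z} | {B,Q,Y}.
Refine {D,K,Z} on symbol 0: members go to different blocks, giving {D,K} and {Z}.
Refine {D,K} on symbol 1: members go to different blocks, giving {K} and {D}.
Split {B,Q,Y} by δ(·,0) → {Y} and {B} and {Q}.
Stable partition: {K} | {Y} | {Z} | {D} | {B} | {Q} — 6 equivalence classes.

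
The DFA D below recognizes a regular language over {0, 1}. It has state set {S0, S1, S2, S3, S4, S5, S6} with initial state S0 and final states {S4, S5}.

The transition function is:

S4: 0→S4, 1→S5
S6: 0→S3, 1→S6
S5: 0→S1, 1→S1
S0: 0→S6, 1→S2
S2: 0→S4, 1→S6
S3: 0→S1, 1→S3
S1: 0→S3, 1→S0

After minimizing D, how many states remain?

Initial partition by acceptance: {S4,S5} | {S0,S1,S2,S3,S6}.
Split {S4,S5} by δ(·,0) → {S4} and {S5}.
On input 0, block {S0,S1,S2,S3,S6} splits into {S0,S1,S3,S6} and {S2}.
Refine {S0,S1,S3,S6} on symbol 1: members go to different blocks, giving {S1,S3,S6} and {S0}.
Refine {S1,S3,S6} on symbol 1: members go to different blocks, giving {S3,S6} and {S1}.
Split {S3,S6} by δ(·,0) → {S3} and {S6}.
No further refinement is possible. Final partition (7 blocks): {S4} | {S3} | {S5} | {S2} | {S0} | {S1} | {S6}.

7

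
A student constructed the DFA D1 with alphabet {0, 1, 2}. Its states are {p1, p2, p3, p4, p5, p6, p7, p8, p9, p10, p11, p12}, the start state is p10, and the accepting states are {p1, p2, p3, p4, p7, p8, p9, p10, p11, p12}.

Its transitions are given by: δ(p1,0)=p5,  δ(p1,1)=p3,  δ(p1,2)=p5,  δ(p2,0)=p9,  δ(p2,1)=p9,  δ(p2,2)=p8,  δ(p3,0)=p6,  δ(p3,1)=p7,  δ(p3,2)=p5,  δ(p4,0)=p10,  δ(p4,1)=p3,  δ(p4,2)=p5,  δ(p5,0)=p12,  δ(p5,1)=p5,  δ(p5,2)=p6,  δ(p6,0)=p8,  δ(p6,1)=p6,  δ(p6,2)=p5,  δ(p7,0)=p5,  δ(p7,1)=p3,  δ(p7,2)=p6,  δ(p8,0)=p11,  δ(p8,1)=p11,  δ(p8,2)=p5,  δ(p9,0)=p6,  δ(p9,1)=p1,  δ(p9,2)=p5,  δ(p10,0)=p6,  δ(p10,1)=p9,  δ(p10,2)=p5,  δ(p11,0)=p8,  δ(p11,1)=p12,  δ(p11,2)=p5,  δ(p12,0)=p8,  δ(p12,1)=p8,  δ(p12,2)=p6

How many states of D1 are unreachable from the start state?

2

BFS from p10 reaches {p1, p3, p5, p6, p7, p8, p9, p10, p11, p12}; the 2 state(s) p2, p4 are never visited.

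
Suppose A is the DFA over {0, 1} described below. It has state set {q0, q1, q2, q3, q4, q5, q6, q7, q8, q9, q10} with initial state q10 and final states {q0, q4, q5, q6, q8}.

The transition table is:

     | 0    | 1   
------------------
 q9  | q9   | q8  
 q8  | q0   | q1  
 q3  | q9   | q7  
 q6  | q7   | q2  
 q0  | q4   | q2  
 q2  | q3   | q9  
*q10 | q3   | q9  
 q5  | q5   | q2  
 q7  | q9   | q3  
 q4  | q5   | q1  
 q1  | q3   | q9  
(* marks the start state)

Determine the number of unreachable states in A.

Starting at q10 and following transitions, the reachable set is {q0, q1, q2, q3, q4, q5, q7, q8, q9, q10}. That leaves q6 unreachable — 1 in total.

1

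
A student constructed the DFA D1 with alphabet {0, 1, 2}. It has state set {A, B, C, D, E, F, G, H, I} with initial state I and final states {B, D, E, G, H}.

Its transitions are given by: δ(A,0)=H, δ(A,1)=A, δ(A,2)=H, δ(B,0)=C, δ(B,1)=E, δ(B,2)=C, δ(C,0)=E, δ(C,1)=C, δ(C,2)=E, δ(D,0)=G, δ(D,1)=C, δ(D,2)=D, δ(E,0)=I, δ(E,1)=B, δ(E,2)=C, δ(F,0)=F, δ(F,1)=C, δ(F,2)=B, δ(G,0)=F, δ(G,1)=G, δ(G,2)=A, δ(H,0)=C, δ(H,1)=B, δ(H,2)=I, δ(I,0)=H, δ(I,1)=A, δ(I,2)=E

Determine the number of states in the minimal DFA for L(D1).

2

Reachable states from the start: {A,B,C,E,H,I}. Unreachable: {D,F,G} — drop them.
Start with accepting vs non-accepting: {B,E,H} | {A,C,I}.
Stable partition: {B,E,H} | {A,C,I} — 2 equivalence classes.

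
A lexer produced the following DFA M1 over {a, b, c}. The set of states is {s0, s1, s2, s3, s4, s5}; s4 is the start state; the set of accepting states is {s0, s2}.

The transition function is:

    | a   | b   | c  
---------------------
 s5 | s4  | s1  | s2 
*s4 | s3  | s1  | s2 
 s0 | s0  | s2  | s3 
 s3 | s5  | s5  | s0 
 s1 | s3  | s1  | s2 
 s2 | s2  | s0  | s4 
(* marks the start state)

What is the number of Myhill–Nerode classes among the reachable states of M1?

2

Every state is reachable, so we keep all 6.
Start with accepting vs non-accepting: {s0,s2} | {s1,s3,s4,s5}.
The partition is now stable with 2 blocks: {s0,s2} | {s1,s3,s4,s5}.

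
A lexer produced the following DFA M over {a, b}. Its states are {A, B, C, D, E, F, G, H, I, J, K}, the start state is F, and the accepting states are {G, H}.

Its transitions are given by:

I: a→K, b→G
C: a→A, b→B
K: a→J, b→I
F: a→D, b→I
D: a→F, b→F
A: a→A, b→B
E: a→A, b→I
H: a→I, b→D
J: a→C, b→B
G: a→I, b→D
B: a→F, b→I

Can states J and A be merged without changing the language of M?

States {E,H} cannot be reached from the start state, so discard them.
P0 = {G} | {A,B,C,D,F,I,J,K}.
Split {A,B,C,D,F,I,J,K} by δ(·,b) → {A,B,C,D,F,J,K} and {I}.
On input b, block {A,B,C,D,F,J,K} splits into {A,C,D,J} and {B,F,K}.
On input a, block {A,C,D,J} splits into {A,C,J} and {D}.
On input a, block {B,F,K} splits into {B} and {F} and {K}.
No further refinement is possible. Final partition (7 blocks): {G} | {A,C,J} | {I} | {B} | {D} | {F} | {K}.
J and A lie in the same block of the stable partition, so they are equivalent — no string distinguishes them.

Yes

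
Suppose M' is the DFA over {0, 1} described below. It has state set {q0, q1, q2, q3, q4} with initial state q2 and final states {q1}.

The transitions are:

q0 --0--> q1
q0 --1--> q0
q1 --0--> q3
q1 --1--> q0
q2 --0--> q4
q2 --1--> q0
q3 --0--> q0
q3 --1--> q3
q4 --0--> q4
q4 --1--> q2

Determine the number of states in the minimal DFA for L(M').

Initial partition by acceptance: {q1} | {q0,q2,q3,q4}.
On input 0, block {q0,q2,q3,q4} splits into {q2,q3,q4} and {q0}.
On input 0, block {q2,q3,q4} splits into {q2,q4} and {q3}.
Split {q2,q4} by δ(·,1) → {q2} and {q4}.
The partition is now stable with 5 blocks: {q1} | {q2} | {q0} | {q3} | {q4}.

5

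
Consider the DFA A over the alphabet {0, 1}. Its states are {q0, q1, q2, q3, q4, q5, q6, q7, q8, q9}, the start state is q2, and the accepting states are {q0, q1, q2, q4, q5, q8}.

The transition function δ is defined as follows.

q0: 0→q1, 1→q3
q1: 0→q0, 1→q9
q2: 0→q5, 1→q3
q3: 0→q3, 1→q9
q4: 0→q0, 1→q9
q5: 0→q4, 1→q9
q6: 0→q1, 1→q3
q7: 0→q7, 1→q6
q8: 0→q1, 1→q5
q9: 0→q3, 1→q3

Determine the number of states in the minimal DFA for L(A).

First remove the unreachable states {q6,q7,q8}; 7 states remain.
Initial partition by acceptance: {q0,q1,q2,q4,q5} | {q3,q9}.
No further refinement is possible. Final partition (2 blocks): {q0,q1,q2,q4,q5} | {q3,q9}.

2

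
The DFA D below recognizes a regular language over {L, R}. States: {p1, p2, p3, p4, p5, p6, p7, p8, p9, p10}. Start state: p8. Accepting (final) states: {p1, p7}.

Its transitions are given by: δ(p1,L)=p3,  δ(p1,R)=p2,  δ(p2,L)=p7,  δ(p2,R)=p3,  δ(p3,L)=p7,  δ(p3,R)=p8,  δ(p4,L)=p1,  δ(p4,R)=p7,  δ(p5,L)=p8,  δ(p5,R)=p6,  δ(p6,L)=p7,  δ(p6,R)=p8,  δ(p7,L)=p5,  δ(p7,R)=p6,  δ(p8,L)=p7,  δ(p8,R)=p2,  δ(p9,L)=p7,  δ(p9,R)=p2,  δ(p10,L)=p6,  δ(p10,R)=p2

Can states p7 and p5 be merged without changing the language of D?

States {p1,p4,p9,p10} cannot be reached from the start state, so discard them.
Start with accepting vs non-accepting: {p7} | {p2,p3,p5,p6,p8}.
Refine {p2,p3,p5,p6,p8} on symbol L: members go to different blocks, giving {p2,p3,p6,p8} and {p5}.
The partition is now stable with 3 blocks: {p7} | {p2,p3,p6,p8} | {p5}.
p7 and p5 end up in different blocks, so they are distinguishable. For instance, the string 'ε' is accepted from only p7.

No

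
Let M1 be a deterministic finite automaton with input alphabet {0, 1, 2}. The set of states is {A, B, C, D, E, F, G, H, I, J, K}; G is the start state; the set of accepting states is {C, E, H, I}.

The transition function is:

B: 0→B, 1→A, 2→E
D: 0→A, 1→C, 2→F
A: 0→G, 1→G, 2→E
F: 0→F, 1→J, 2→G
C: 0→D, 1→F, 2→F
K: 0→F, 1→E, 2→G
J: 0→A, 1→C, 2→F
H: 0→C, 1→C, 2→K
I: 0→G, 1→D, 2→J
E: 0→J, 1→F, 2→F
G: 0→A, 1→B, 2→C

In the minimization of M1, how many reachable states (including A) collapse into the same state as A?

3

States {H,I,K} cannot be reached from the start state, so discard them.
P0 = {C,E} | {A,B,D,F,G,J}.
Split {A,B,D,F,G,J} by δ(·,1) → {A,B,F,G} and {D,J}.
Refine {A,B,F,G} on symbol 1: members go to different blocks, giving {A,B,G} and {F}.
The partition is now stable with 4 blocks: {C,E} | {A,B,G} | {D,J} | {F}.
State A belongs to the block {A,B,G}, which has 3 states.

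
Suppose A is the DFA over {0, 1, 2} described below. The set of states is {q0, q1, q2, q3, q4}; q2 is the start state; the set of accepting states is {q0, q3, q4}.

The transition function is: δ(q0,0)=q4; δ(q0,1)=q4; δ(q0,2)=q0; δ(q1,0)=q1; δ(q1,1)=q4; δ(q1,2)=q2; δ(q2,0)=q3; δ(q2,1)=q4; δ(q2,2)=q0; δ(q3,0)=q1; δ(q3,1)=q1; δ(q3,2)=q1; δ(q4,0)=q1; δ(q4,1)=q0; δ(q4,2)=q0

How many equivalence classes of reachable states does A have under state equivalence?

5

All states are reachable from the start state.
P0 = {q0,q3,q4} | {q1,q2}.
Split {q0,q3,q4} by δ(·,0) → {q3,q4} and {q0}.
Refine {q3,q4} on symbol 1: members go to different blocks, giving {q3} and {q4}.
Refine {q1,q2} on symbol 0: members go to different blocks, giving {q1} and {q2}.
No further refinement is possible. Final partition (5 blocks): {q3} | {q1} | {q0} | {q4} | {q2}.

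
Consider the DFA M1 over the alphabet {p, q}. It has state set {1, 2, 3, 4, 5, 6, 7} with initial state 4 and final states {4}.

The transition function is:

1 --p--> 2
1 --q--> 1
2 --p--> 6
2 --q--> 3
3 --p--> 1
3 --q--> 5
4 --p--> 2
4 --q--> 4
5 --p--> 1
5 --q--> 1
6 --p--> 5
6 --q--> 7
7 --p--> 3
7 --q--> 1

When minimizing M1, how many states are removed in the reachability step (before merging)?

0

A breadth-first search from the start state visits every state.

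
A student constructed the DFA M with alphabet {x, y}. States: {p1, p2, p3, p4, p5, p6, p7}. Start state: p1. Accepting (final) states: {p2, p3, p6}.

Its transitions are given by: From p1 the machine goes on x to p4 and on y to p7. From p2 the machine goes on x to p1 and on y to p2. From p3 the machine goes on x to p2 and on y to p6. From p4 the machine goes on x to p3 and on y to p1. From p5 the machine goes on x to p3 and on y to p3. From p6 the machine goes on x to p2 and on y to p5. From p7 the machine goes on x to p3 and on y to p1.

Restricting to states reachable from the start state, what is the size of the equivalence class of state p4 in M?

2

Every state is reachable, so we keep all 7.
Initial partition by acceptance: {p2,p3,p6} | {p1,p4,p5,p7}.
On input x, block {p2,p3,p6} splits into {p3,p6} and {p2}.
Refine {p3,p6} on symbol y: members go to different blocks, giving {p3} and {p6}.
On input x, block {p1,p4,p5,p7} splits into {p4,p5,p7} and {p1}.
Split {p4,p5,p7} by δ(·,y) → {p4,p7} and {p5}.
No further refinement is possible. Final partition (6 blocks): {p3} | {p4,p7} | {p2} | {p6} | {p1} | {p5}.
The equivalence class containing p4 is {p4,p7}, of size 2.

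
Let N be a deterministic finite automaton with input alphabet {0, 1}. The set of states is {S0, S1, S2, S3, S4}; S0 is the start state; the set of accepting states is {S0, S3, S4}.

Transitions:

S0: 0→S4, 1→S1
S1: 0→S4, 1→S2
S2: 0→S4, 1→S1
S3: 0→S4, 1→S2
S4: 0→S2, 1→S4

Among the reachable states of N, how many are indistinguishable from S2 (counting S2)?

Reachable states from the start: {S0,S1,S2,S4}. Unreachable: {S3} — drop them.
P0 = {S0,S4} | {S1,S2}.
On input 0, block {S0,S4} splits into {S0} and {S4}.
The partition is now stable with 3 blocks: {S0} | {S1,S2} | {S4}.
The equivalence class containing S2 is {S1,S2}, of size 2.

2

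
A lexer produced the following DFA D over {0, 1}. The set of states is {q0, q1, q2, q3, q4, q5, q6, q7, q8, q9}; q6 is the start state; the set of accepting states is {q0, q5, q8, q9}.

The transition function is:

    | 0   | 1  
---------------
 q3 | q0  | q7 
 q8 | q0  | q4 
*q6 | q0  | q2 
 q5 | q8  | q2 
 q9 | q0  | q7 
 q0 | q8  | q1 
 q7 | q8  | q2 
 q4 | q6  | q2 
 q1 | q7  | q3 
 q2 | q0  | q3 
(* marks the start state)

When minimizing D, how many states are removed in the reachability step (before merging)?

2

BFS from q6 reaches {q0, q1, q2, q3, q4, q6, q7, q8}; the 2 state(s) q5, q9 are never visited.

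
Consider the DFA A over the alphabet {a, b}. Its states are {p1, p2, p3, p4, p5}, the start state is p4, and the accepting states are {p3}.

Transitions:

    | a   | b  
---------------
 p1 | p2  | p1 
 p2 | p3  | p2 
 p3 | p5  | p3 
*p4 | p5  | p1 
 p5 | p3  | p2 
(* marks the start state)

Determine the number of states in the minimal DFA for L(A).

Start with accepting vs non-accepting: {p3} | {p1,p2,p4,p5}.
Refine {p1,p2,p4,p5} on symbol a: members go to different blocks, giving {p1,p4} and {p2,p5}.
The partition is now stable with 3 blocks: {p3} | {p1,p4} | {p2,p5}.

3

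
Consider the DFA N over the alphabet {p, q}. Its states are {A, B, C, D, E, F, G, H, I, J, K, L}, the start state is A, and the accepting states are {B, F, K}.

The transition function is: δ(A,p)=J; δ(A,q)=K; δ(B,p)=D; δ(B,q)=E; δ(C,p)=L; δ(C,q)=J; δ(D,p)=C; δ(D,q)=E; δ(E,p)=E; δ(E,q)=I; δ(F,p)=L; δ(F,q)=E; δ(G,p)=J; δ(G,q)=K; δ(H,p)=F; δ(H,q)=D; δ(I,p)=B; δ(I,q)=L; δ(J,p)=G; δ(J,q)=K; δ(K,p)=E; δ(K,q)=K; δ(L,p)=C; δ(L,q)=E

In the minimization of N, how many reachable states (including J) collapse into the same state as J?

First remove the unreachable states {F,H}; 10 states remain.
P0 = {B,K} | {A,C,D,E,G,I,J,L}.
Refine {B,K} on symbol q: members go to different blocks, giving {B} and {K}.
Split {A,C,D,E,G,I,J,L} by δ(·,p) → {A,C,D,E,G,J,L} and {I}.
Refine {A,C,D,E,G,J,L} on symbol q: members go to different blocks, giving {A,G,J} and {C,D,L} and {E}.
On input q, block {C,D,L} splits into {D,L} and {C}.
The partition is now stable with 7 blocks: {B} | {A,G,J} | {K} | {I} | {D,L} | {E} | {C}.
The equivalence class containing J is {A,G,J}, of size 3.

3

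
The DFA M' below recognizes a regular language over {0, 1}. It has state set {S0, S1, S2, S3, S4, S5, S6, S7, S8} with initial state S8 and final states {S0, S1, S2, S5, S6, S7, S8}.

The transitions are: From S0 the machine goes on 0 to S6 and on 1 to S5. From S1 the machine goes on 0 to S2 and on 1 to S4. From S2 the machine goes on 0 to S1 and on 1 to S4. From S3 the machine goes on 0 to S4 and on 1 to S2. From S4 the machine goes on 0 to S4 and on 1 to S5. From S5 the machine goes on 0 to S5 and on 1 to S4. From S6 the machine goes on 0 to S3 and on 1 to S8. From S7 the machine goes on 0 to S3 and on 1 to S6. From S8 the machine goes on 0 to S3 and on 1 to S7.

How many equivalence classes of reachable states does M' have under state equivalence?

3

First remove the unreachable states {S0}; 8 states remain.
Start with accepting vs non-accepting: {S1,S2,S5,S6,S7,S8} | {S3,S4}.
Split {S1,S2,S5,S6,S7,S8} by δ(·,0) → {S1,S2,S5} and {S6,S7,S8}.
Stable partition: {S1,S2,S5} | {S3,S4} | {S6,S7,S8} — 3 equivalence classes.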